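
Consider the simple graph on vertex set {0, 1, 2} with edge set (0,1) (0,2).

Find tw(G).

1

A width-1 tree decomposition is:
Bags: B1 = {0, 1}  B2 = {0, 2}
Tree: B1–B2
The largest bag has 2 vertices, giving width 1; this decomposition certifies tw(G) ≤ 1. Since G has at least one edge (e.g. 0–1), it is not an edgeless graph, so tw(G) ≥ 1. The upper and lower bounds meet at 1, so that is the treewidth.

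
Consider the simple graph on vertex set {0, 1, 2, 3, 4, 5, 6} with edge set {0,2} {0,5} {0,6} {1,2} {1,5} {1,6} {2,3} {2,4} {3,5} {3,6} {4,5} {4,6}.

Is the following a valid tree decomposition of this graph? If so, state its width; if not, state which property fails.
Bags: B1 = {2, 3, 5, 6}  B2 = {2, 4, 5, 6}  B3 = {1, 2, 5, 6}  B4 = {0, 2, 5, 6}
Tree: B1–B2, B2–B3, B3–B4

Vertex coverage: the bags together contain {0, 1, 2, 3, 4, 5, 6}, the full vertex set. Edge coverage: each edge of G has both endpoints in at least one bag. Running intersection: for every vertex, the bags containing it form a connected subtree. All three properties hold, so this is a valid tree decomposition of width max|bag| − 1 = 3, and hence tw(G) ≤ 3.

Yes; width 3.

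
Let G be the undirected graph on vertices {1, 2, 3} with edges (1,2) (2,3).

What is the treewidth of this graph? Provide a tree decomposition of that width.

Treewidth 1.
One optimal decomposition is:
Bags: B1 = {1, 2}  B2 = {2, 3}
Tree: B1–B2

Every bag has size at most 2, so the width is 2 − 1 = 1 and tw(G) ≤ 1. G has an edge, so its treewidth is at least 1. Hence tw(G) = 1 exactly.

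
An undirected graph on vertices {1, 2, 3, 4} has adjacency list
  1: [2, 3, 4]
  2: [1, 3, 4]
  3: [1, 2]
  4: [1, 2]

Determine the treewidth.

A width-2 tree decomposition is:
Bags: B1 = {1, 2, 3}  B2 = {1, 2, 4}
Tree: B1–B2
Every bag has size at most 3, so the width is 3 − 1 = 2 and tw(G) ≤ 2. For the lower bound, the 3 vertices {1, 2, 3} are pairwise adjacent, and any tree decomposition puts a clique entirely inside one bag — forcing width ≥ 2. Combining the bounds, tw(G) = 2.

2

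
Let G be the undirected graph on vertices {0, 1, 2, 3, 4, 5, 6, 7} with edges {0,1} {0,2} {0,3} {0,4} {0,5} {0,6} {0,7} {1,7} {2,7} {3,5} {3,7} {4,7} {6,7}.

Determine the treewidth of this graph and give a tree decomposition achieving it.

Treewidth 2.
Bags: B1 = {0, 3, 5}  B2 = {0, 3, 7}  B3 = {0, 2, 7}  B4 = {0, 1, 7}  B5 = {0, 4, 7}  B6 = {0, 6, 7}
Tree: B1–B2, B2–B3, B3–B4, B4–B5, B5–B6

Each bag holds 3 vertices, so the decomposition has width 2, which upper-bounds the treewidth. On the other hand G contains the 3-clique {0, 3, 5}. A clique must lie in a single bag of any decomposition, so no decomposition can have width below 2. Hence tw(G) = 2 exactly.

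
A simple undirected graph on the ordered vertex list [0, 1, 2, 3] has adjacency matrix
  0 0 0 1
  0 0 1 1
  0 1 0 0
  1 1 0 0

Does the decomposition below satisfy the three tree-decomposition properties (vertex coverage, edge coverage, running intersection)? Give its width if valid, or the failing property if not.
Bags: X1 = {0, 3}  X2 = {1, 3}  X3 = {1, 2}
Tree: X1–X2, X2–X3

Checking the three conditions: (i) the bags cover all of {0, 1, 2, 3}; (ii) for each edge, some bag contains both endpoints; (iii) the bags containing any fixed vertex form a subtree. All hold, so the decomposition is valid with width 2 − 1 = 1.

Yes; width 1.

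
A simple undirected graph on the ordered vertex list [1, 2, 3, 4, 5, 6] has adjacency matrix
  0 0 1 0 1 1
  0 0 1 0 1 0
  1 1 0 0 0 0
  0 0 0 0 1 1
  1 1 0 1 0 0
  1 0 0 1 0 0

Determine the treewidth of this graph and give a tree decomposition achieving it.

The largest bag has 3 vertices, giving width 2; this decomposition certifies tw(G) ≤ 2. The edges 6–4–5–1–6 form a cycle, so G is not a tree and its treewidth is at least 2. The upper and lower bounds meet at 2, so that is the treewidth.

Treewidth 2.
One such decomposition:
Bags: B1 = {1, 4, 6}  B2 = {1, 4, 5}  B3 = {1, 3, 5}  B4 = {2, 3, 5}
Tree: B1–B2, B2–B3, B3–B4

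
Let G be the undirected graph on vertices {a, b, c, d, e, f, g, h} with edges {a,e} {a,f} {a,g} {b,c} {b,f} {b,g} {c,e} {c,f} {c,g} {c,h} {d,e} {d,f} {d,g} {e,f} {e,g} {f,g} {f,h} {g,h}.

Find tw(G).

3

A width-3 tree decomposition is:
Bags: B1 = {c, f, g, h}  B2 = {c, e, f, g}  B3 = {d, e, f, g}  B4 = {a, e, f, g}  B5 = {b, c, f, g}
Tree: B1–B2, B2–B3, B3–B4, B1–B5
The largest bag has 4 vertices, giving width 3; this decomposition certifies tw(G) ≤ 3. For the lower bound, the 4 vertices {d, e, f, g} are pairwise adjacent, and any tree decomposition puts a clique entirely inside one bag — forcing width ≥ 3. The upper and lower bounds meet at 3, so that is the treewidth.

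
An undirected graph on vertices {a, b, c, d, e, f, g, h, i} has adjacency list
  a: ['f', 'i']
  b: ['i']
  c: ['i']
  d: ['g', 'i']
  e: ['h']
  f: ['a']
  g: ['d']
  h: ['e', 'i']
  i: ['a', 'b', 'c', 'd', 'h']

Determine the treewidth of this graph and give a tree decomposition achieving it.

Every bag has size at most 2, so the width is 2 − 1 = 1 and tw(G) ≤ 1. G has an edge, so its treewidth is at least 1. Hence tw(G) = 1 exactly.

Treewidth 1.
One such decomposition:
Bags: B1 = {e, h}  B2 = {h, i}  B3 = {d, i}  B4 = {d, g}  B5 = {a, i}  B6 = {a, f}  B7 = {b, i}  B8 = {c, i}
Tree: B1–B2, B2–B3, B3–B4, B3–B5, B5–B6, B3–B7, B3–B8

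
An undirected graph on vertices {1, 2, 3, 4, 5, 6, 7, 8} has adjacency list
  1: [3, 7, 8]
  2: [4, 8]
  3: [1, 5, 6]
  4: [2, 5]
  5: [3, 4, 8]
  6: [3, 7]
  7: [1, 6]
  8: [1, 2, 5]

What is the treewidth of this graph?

A width-2 tree decomposition is:
Bags: B1 = {3, 6, 7}  B2 = {1, 3, 7}  B3 = {1, 3, 5}  B4 = {1, 5, 8}  B5 = {4, 5, 8}  B6 = {2, 4, 8}
Tree: B1–B2, B2–B3, B3–B4, B4–B5, B5–B6
The largest bag has 3 vertices, giving width 2; this decomposition certifies tw(G) ≤ 2. Since 6–7–1–3–6 is a cycle in G, G is not acyclic. Forests are exactly the graphs of treewidth ≤ 1, so tw(G) ≥ 2. Hence tw(G) = 2 exactly.

2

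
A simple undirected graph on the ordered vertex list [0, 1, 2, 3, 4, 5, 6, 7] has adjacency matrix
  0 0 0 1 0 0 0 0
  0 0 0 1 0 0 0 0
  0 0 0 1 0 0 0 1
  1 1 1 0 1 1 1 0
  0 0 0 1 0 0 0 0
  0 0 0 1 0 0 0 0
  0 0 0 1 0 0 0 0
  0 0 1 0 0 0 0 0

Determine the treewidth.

1

A width-1 tree decomposition is:
Bags: B1 = {2, 3}  B2 = {3, 5}  B3 = {3, 6}  B4 = {0, 3}  B5 = {2, 7}  B6 = {1, 3}  B7 = {3, 4}
Tree: B1–B2, B1–B3, B1–B4, B1–B5, B3–B6, B6–B7
Each bag holds 2 vertices, so the decomposition has width 1, which upper-bounds the treewidth. Since G has at least one edge (e.g. 3–2), it is not an edgeless graph, so tw(G) ≥ 1. Hence tw(G) = 1 exactly.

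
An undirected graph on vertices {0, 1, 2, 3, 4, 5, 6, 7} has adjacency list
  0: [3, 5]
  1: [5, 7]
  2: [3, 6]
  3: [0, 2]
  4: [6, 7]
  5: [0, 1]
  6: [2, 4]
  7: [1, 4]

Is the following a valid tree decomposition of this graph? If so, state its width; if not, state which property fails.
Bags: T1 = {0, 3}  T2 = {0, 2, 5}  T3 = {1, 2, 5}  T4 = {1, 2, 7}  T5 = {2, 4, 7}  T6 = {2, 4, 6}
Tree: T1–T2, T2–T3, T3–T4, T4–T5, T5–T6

No — edge (2,3) lies in no bag.

A tree decomposition must satisfy three properties: every vertex lies in some bag; for every edge, both endpoints lie together in some bag; and for every vertex, the bags containing it form a connected subtree. Here edge (2,3) lies in no bag, so the decomposition is invalid.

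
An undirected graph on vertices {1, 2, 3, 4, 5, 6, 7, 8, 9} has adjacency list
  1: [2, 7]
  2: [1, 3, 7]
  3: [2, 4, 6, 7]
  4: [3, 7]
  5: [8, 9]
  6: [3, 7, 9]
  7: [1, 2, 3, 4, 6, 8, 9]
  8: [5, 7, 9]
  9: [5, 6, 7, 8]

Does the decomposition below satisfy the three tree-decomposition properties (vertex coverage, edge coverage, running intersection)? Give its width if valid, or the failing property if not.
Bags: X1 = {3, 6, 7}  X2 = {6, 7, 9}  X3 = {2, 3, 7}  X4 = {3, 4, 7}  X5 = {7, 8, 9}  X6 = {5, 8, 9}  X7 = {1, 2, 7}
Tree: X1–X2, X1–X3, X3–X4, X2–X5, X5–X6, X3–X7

Vertex coverage: the bags together contain {1, 2, 3, 4, 5, 6, 7, 8, 9}, the full vertex set. Edge coverage: each edge of G has both endpoints in at least one bag. Running intersection: for every vertex, the bags containing it form a connected subtree. All three properties hold, so this is a valid tree decomposition of width max|bag| − 1 = 2, and hence tw(G) ≤ 2.

Yes; width 2.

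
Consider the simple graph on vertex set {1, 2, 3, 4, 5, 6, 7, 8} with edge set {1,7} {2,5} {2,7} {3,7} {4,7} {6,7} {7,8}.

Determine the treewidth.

A width-1 tree decomposition is:
Bags: B1 = {2, 7}  B2 = {4, 7}  B3 = {6, 7}  B4 = {7, 8}  B5 = {3, 7}  B6 = {1, 7}  B7 = {2, 5}
Tree: B1–B2, B1–B3, B1–B4, B1–B5, B4–B6, B1–B7
Each bag holds 2 vertices, so the decomposition has width 1, which upper-bounds the treewidth. Since G has at least one edge (e.g. 7–2), it is not an edgeless graph, so tw(G) ≥ 1. The upper and lower bounds meet at 1, so that is the treewidth.

1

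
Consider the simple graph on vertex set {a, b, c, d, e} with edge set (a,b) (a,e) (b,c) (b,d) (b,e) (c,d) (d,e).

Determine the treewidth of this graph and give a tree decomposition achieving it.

Every bag has size at most 3, so the width is 3 − 1 = 2 and tw(G) ≤ 2. For the lower bound, the 3 vertices {b, d, e} are pairwise adjacent, and any tree decomposition puts a clique entirely inside one bag — forcing width ≥ 2. Hence tw(G) = 2 exactly.

Treewidth 2.
One optimal decomposition is:
Bags: B1 = {a, b, e}  B2 = {b, d, e}  B3 = {b, c, d}
Tree: B1–B2, B2–B3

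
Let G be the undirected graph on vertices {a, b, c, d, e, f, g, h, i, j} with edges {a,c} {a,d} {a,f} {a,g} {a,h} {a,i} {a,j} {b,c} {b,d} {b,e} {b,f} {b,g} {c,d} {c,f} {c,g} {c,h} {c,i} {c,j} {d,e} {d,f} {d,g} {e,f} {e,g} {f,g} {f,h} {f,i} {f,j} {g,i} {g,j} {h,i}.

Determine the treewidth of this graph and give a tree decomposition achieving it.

Treewidth 4.
One optimal decomposition is:
Bags: B1 = {a, c, d, f, g}  B2 = {b, c, d, f, g}  B3 = {a, c, f, g, i}  B4 = {a, c, f, h, i}  B5 = {a, c, f, g, j}  B6 = {b, d, e, f, g}
Tree: B1–B2, B1–B3, B3–B4, B1–B5, B2–B6

Every bag has size at most 5, so the width is 5 − 1 = 4 and tw(G) ≤ 4. Conversely, {b, d, e, f, g} is a clique of size 5, and the vertices of any clique must share a bag in every tree decomposition; so some bag has ≥ 5 vertices and tw(G) ≥ 4. Combining the bounds, tw(G) = 4.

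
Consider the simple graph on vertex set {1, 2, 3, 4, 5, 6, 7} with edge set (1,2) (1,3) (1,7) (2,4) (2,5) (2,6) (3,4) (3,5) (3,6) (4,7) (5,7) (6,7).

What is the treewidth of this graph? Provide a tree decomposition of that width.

The largest bag has 4 vertices, giving width 3; this decomposition certifies tw(G) ≤ 3. For the lower bound: the 4 vertex sets {1,7}, {2,5}, {3}, {6} are disjoint, each induces a connected subgraph, and every pair is joined by at least one edge of G. Contracting each set to a single vertex therefore yields K_{4} as a minor, and since treewidth is minor-monotone, tw(G) ≥ tw(K_{4}) = 3. Hence tw(G) = 3 exactly.

Treewidth 3.
One optimal decomposition is:
Bags: B1 = {1, 2, 3, 7}  B2 = {2, 3, 5, 7}  B3 = {2, 3, 6, 7}  B4 = {2, 3, 4, 7}
Tree: B1–B2, B2–B3, B3–B4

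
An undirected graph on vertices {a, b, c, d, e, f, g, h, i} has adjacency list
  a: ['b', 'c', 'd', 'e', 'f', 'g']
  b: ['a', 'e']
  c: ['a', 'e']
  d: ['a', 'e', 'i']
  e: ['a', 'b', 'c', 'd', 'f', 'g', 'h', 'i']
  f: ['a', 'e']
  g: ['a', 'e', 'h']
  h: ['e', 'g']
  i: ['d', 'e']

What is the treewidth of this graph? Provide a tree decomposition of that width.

Each bag holds 3 vertices, so the decomposition has width 2, which upper-bounds the treewidth. On the other hand G contains the 3-clique {e, g, h}. A clique must lie in a single bag of any decomposition, so no decomposition can have width below 2. Combining the bounds, tw(G) = 2.

Treewidth 2.
Bags: B1 = {a, d, e}  B2 = {a, b, e}  B3 = {a, e, f}  B4 = {a, e, g}  B5 = {d, e, i}  B6 = {a, c, e}  B7 = {e, g, h}
Tree: B1–B2, B1–B3, B2–B4, B1–B5, B2–B6, B4–B7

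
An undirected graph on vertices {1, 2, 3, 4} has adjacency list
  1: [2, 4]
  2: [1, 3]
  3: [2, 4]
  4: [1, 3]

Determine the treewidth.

A width-2 tree decomposition is:
Bags: B1 = {1, 2, 3}  B2 = {1, 3, 4}
Tree: B1–B2
Each bag holds 3 vertices, so the decomposition has width 2, which upper-bounds the treewidth. Since 1–2–3–4–1 is a cycle in G, G is not acyclic. Forests are exactly the graphs of treewidth ≤ 1, so tw(G) ≥ 2. The upper and lower bounds meet at 2, so that is the treewidth.

2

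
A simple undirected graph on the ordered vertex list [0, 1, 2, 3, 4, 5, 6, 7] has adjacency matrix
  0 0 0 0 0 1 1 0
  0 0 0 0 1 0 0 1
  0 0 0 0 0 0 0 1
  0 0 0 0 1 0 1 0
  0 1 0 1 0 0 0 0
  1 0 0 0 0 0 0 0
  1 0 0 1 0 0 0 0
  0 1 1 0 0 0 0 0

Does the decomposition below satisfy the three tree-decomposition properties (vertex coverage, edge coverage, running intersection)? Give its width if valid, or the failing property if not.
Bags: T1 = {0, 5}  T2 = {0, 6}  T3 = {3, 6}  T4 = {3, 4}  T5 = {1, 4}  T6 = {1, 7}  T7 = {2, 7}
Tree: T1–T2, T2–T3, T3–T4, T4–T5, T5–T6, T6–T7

Yes; width 1.

Every vertex of G appears in some bag (union = {0, 1, 2, 3, 4, 5, 6, 7}); every edge is covered by a bag; and for each vertex v the set of bags containing v is connected in the bag tree. The decomposition is therefore valid. The largest bag has 2 vertices, so the width is 1.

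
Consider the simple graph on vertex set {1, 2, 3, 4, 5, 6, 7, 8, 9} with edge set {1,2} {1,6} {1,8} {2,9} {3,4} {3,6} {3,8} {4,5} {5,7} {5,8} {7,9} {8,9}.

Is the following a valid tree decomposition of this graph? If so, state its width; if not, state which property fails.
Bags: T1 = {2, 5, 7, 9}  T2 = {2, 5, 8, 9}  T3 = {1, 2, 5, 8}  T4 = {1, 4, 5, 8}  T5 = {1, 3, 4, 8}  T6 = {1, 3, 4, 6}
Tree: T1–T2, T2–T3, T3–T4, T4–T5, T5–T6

Vertex coverage: the bags together contain {1, 2, 3, 4, 5, 6, 7, 8, 9}, the full vertex set. Edge coverage: each edge of G has both endpoints in at least one bag. Running intersection: for every vertex, the bags containing it form a connected subtree. All three properties hold, so this is a valid tree decomposition of width max|bag| − 1 = 3, and hence tw(G) ≤ 3.

Yes; width 3.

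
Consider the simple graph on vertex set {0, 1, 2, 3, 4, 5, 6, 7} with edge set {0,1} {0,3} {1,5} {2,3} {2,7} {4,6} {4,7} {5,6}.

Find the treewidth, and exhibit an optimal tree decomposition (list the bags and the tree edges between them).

Treewidth 2.
One optimal decomposition is:
Bags: B1 = {0, 1, 5}  B2 = {0, 5, 6}  B3 = {0, 4, 6}  B4 = {0, 4, 7}  B5 = {0, 2, 7}  B6 = {0, 2, 3}
Tree: B1–B2, B2–B3, B3–B4, B4–B5, B5–B6

Each bag holds 3 vertices, so the decomposition has width 2, which upper-bounds the treewidth. The edges 0–1–5–6–4–7–2–3–0 form a cycle, so G is not a tree and its treewidth is at least 2. Hence tw(G) = 2 exactly.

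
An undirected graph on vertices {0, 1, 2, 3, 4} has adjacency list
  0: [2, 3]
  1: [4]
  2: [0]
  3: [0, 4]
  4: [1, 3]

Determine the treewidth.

A width-1 tree decomposition is:
Bags: B1 = {0, 2}  B2 = {0, 3}  B3 = {3, 4}  B4 = {1, 4}
Tree: B1–B2, B2–B3, B3–B4
Every bag has size at most 2, so the width is 2 − 1 = 1 and tw(G) ≤ 1. G has an edge, so its treewidth is at least 1. Therefore the treewidth is 1.

1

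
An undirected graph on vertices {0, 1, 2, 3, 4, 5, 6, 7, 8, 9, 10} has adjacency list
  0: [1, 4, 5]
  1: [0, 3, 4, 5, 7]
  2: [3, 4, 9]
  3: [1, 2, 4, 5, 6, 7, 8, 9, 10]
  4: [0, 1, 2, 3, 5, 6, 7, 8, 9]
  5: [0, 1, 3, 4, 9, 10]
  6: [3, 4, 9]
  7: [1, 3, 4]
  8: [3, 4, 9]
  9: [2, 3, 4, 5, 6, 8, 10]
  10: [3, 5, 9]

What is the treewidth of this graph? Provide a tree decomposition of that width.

Treewidth 3.
One optimal decomposition is:
Bags: B1 = {2, 3, 4, 9}  B2 = {3, 4, 5, 9}  B3 = {3, 5, 9, 10}  B4 = {3, 4, 8, 9}  B5 = {1, 3, 4, 5}  B6 = {0, 1, 4, 5}  B7 = {1, 3, 4, 7}  B8 = {3, 4, 6, 9}
Tree: B1–B2, B2–B3, B2–B4, B2–B5, B5–B6, B5–B7, B4–B8

The largest bag has 4 vertices, giving width 3; this decomposition certifies tw(G) ≤ 3. For the lower bound, the 4 vertices {0, 1, 4, 5} are pairwise adjacent, and any tree decomposition puts a clique entirely inside one bag — forcing width ≥ 3. Combining the bounds, tw(G) = 3.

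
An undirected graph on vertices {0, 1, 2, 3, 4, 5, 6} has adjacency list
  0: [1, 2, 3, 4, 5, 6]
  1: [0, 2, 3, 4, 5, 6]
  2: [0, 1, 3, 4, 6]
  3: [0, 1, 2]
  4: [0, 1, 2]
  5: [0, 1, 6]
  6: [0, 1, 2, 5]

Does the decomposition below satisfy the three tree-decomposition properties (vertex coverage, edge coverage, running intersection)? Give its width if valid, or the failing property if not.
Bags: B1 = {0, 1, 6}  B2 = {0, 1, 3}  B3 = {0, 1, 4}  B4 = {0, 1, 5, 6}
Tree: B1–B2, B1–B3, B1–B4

No — vertex 2 appears in no bag.

A tree decomposition must satisfy three properties: every vertex lies in some bag; for every edge, both endpoints lie together in some bag; and for every vertex, the bags containing it form a connected subtree. Here vertex 2 appears in no bag, so the decomposition is invalid.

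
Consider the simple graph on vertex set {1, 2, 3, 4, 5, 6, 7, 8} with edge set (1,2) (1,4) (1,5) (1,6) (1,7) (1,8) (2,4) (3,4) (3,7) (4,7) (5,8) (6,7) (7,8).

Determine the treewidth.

A width-2 tree decomposition is:
Bags: B1 = {1, 2, 4}  B2 = {1, 4, 7}  B3 = {3, 4, 7}  B4 = {1, 6, 7}  B5 = {1, 7, 8}  B6 = {1, 5, 8}
Tree: B1–B2, B2–B3, B2–B4, B4–B5, B5–B6
Every bag has size at most 3, so the width is 3 − 1 = 2 and tw(G) ≤ 2. Conversely, {1, 2, 4} is a clique of size 3, and the vertices of any clique must share a bag in every tree decomposition; so some bag has ≥ 3 vertices and tw(G) ≥ 2. The upper and lower bounds meet at 2, so that is the treewidth.

2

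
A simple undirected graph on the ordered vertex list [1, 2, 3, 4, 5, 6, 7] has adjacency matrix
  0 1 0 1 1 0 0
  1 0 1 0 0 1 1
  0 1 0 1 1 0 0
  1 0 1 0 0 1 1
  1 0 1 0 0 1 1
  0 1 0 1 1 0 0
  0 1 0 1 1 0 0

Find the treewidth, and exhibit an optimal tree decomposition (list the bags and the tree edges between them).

Treewidth 3.
One optimal decomposition is:
Bags: B1 = {2, 4, 5, 6}  B2 = {2, 3, 4, 5}  B3 = {2, 4, 5, 7}  B4 = {1, 2, 4, 5}
Tree: B1–B2, B2–B3, B3–B4

Every bag has size at most 4, so the width is 4 − 1 = 3 and tw(G) ≤ 3. For the lower bound: the 4 vertex sets {4,6}, {2,3}, {5}, {7} are disjoint, each induces a connected subgraph, and every pair is joined by at least one edge of G. Contracting each set to a single vertex therefore yields K_{4} as a minor, and since treewidth is minor-monotone, tw(G) ≥ tw(K_{4}) = 3. Therefore the treewidth is 3.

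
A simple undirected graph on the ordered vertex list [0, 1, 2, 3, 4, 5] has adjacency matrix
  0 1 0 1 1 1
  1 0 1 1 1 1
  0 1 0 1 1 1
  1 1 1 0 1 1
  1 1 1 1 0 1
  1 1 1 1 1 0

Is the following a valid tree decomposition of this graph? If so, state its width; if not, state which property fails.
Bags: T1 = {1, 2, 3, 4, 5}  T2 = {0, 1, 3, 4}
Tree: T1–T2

No — edge (5,0) lies in no bag.

A tree decomposition must satisfy three properties: every vertex lies in some bag; for every edge, both endpoints lie together in some bag; and for every vertex, the bags containing it form a connected subtree. Here edge (5,0) lies in no bag, so the decomposition is invalid.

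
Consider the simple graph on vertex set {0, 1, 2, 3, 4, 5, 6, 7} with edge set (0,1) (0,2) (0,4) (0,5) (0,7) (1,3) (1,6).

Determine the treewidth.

1

A width-1 tree decomposition is:
Bags: B1 = {0, 7}  B2 = {0, 1}  B3 = {0, 4}  B4 = {0, 5}  B5 = {1, 6}  B6 = {0, 2}  B7 = {1, 3}
Tree: B1–B2, B2–B3, B1–B4, B2–B5, B4–B6, B5–B7
The largest bag has 2 vertices, giving width 1; this decomposition certifies tw(G) ≤ 1. G has an edge, so its treewidth is at least 1. Combining the bounds, tw(G) = 1.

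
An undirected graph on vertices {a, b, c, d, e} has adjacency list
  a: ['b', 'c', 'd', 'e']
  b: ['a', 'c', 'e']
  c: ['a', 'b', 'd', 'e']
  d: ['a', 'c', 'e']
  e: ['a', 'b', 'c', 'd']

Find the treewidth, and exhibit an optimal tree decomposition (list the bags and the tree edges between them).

Every bag has size at most 4, so the width is 4 − 1 = 3 and tw(G) ≤ 3. For the lower bound, the 4 vertices {a, c, d, e} are pairwise adjacent, and any tree decomposition puts a clique entirely inside one bag — forcing width ≥ 3. The upper and lower bounds meet at 3, so that is the treewidth.

Treewidth 3.
One optimal decomposition is:
Bags: B1 = {a, b, c, e}  B2 = {a, c, d, e}
Tree: B1–B2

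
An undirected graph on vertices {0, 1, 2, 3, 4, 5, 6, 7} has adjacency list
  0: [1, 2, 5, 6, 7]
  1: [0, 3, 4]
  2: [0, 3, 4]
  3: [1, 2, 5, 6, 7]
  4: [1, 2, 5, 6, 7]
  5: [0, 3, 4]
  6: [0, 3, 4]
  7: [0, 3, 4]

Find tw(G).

3

A width-3 tree decomposition is:
Bags: B1 = {0, 3, 4, 5}  B2 = {0, 2, 3, 4}  B3 = {0, 3, 4, 7}  B4 = {0, 3, 4, 6}  B5 = {0, 1, 3, 4}
Tree: B1–B2, B2–B3, B3–B4, B4–B5
Each bag holds 4 vertices, so the decomposition has width 3, which upper-bounds the treewidth. For the lower bound: the 4 vertex sets {4,5}, {0,2}, {3}, {7} are disjoint, each induces a connected subgraph, and every pair is joined by at least one edge of G. Contracting each set to a single vertex therefore yields K_{4} as a minor, and since treewidth is minor-monotone, tw(G) ≥ tw(K_{4}) = 3. The upper and lower bounds meet at 3, so that is the treewidth.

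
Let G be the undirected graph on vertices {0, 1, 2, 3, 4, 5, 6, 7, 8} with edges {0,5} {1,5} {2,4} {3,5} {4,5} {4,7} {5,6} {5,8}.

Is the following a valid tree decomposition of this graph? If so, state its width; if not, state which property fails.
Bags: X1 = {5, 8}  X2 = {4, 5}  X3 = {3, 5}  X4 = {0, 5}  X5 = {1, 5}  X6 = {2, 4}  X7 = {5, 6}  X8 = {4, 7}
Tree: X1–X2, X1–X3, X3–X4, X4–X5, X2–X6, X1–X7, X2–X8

Every vertex of G appears in some bag (union = {0, 1, 2, 3, 4, 5, 6, 7, 8}); every edge is covered by a bag; and for each vertex v the set of bags containing v is connected in the bag tree. The decomposition is therefore valid. The largest bag has 2 vertices, so the width is 1.

Yes; width 1.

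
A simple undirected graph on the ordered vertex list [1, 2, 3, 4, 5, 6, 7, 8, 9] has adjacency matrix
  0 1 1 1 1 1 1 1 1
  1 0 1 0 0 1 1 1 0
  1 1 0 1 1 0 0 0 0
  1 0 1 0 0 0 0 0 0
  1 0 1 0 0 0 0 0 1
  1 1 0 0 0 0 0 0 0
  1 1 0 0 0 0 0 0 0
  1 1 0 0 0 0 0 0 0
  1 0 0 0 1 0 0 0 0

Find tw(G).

2

A width-2 tree decomposition is:
Bags: B1 = {1, 3, 5}  B2 = {1, 3, 4}  B3 = {1, 2, 3}  B4 = {1, 2, 6}  B5 = {1, 2, 8}  B6 = {1, 2, 7}  B7 = {1, 5, 9}
Tree: B1–B2, B1–B3, B3–B4, B4–B5, B3–B6, B1–B7
Each bag holds 3 vertices, so the decomposition has width 2, which upper-bounds the treewidth. On the other hand G contains the 3-clique {1, 5, 9}. A clique must lie in a single bag of any decomposition, so no decomposition can have width below 2. The upper and lower bounds meet at 2, so that is the treewidth.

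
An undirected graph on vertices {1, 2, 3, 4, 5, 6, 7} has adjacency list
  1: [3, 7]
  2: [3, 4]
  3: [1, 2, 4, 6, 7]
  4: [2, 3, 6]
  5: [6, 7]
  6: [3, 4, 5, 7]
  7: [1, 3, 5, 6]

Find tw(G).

A width-2 tree decomposition is:
Bags: B1 = {3, 6, 7}  B2 = {1, 3, 7}  B3 = {3, 4, 6}  B4 = {2, 3, 4}  B5 = {5, 6, 7}
Tree: B1–B2, B1–B3, B3–B4, B1–B5
The largest bag has 3 vertices, giving width 2; this decomposition certifies tw(G) ≤ 2. Conversely, {1, 3, 7} is a clique of size 3, and the vertices of any clique must share a bag in every tree decomposition; so some bag has ≥ 3 vertices and tw(G) ≥ 2. Combining the bounds, tw(G) = 2.

2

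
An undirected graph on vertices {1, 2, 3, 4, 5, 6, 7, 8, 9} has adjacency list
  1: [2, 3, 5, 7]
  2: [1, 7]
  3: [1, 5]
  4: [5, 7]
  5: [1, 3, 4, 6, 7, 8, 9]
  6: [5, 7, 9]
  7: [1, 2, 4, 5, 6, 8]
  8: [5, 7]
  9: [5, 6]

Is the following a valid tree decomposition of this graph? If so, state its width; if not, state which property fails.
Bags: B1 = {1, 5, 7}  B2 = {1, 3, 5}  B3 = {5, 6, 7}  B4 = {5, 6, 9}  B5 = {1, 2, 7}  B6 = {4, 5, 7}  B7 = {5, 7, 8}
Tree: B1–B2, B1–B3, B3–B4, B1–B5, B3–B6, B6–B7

Every vertex of G appears in some bag (union = {1, 2, 3, 4, 5, 6, 7, 8, 9}); every edge is covered by a bag; and for each vertex v the set of bags containing v is connected in the bag tree. The decomposition is therefore valid. The largest bag has 3 vertices, so the width is 2.

Yes; width 2.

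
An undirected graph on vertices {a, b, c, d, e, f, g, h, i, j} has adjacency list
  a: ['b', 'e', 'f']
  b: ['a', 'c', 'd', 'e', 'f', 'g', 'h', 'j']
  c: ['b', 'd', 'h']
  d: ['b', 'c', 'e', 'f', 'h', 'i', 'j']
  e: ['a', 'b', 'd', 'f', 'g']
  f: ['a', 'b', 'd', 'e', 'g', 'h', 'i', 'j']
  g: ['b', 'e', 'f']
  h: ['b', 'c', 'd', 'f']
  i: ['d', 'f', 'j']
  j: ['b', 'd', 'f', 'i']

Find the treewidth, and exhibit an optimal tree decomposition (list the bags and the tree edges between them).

Treewidth 3.
One optimal decomposition is:
Bags: B1 = {d, f, i, j}  B2 = {b, d, f, j}  B3 = {b, d, f, h}  B4 = {b, c, d, h}  B5 = {b, d, e, f}  B6 = {b, e, f, g}  B7 = {a, b, e, f}
Tree: B1–B2, B2–B3, B3–B4, B2–B5, B5–B6, B6–B7

The largest bag has 4 vertices, giving width 3; this decomposition certifies tw(G) ≤ 3. Conversely, {b, c, d, h} is a clique of size 4, and the vertices of any clique must share a bag in every tree decomposition; so some bag has ≥ 4 vertices and tw(G) ≥ 3. Therefore the treewidth is 3.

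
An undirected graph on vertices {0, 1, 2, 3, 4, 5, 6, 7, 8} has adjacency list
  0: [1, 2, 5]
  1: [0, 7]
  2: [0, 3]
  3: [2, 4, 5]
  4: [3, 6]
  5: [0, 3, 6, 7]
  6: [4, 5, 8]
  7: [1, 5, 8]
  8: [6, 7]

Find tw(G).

3

A width-3 tree decomposition is:
Bags: B1 = {4, 6, 7, 8}  B2 = {4, 5, 6, 7}  B3 = {3, 4, 5, 7}  B4 = {1, 3, 5, 7}  B5 = {0, 1, 3, 5}  B6 = {0, 1, 2, 3}
Tree: B1–B2, B2–B3, B3–B4, B4–B5, B5–B6
Every bag has size at most 4, so the width is 4 − 1 = 3 and tw(G) ≤ 3. For the lower bound: the 4 vertex sets {4,6,8}, {7}, {5}, {0,1,2,3} are disjoint, each induces a connected subgraph, and every pair is joined by at least one edge of G. Contracting each set to a single vertex therefore yields K_{4} as a minor, and since treewidth is minor-monotone, tw(G) ≥ tw(K_{4}) = 3. Combining the bounds, tw(G) = 3.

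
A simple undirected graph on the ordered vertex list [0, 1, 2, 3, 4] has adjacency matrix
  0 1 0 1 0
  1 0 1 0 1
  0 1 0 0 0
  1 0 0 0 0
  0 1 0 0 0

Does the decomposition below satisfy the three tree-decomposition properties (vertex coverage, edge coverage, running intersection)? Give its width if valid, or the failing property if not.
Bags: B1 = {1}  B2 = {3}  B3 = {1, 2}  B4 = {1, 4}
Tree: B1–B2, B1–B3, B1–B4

A tree decomposition must satisfy three properties: every vertex lies in some bag; for every edge, both endpoints lie together in some bag; and for every vertex, the bags containing it form a connected subtree. Here vertex 0 appears in no bag, so the decomposition is invalid.

No — vertex 0 appears in no bag.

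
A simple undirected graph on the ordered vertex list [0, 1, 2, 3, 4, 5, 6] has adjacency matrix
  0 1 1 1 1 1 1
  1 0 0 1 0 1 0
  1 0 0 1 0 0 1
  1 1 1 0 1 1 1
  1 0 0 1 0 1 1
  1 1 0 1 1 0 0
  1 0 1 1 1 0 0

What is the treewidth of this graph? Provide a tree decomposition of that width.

Each bag holds 4 vertices, so the decomposition has width 3, which upper-bounds the treewidth. Conversely, {0, 1, 3, 5} is a clique of size 4, and the vertices of any clique must share a bag in every tree decomposition; so some bag has ≥ 4 vertices and tw(G) ≥ 3. The upper and lower bounds meet at 3, so that is the treewidth.

Treewidth 3.
One such decomposition:
Bags: B1 = {0, 3, 4, 5}  B2 = {0, 3, 4, 6}  B3 = {0, 1, 3, 5}  B4 = {0, 2, 3, 6}
Tree: B1–B2, B1–B3, B2–B4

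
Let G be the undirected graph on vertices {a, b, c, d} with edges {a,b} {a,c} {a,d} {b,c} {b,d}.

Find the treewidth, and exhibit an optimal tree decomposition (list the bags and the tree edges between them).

Treewidth 2.
One optimal decomposition is:
Bags: B1 = {a, b, d}  B2 = {a, b, c}
Tree: B1–B2

Every bag has size at most 3, so the width is 3 − 1 = 2 and tw(G) ≤ 2. Conversely, {a, b, d} is a clique of size 3, and the vertices of any clique must share a bag in every tree decomposition; so some bag has ≥ 3 vertices and tw(G) ≥ 2. Combining the bounds, tw(G) = 2.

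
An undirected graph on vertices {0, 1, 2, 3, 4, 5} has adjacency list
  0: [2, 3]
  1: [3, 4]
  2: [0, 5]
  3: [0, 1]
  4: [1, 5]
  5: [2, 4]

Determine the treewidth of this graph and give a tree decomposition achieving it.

Every bag has size at most 3, so the width is 3 − 1 = 2 and tw(G) ≤ 2. The edges 2–0–3–1–4–5–2 form a cycle, so G is not a tree and its treewidth is at least 2. Combining the bounds, tw(G) = 2.

Treewidth 2.
One optimal decomposition is:
Bags: B1 = {0, 2, 3}  B2 = {1, 2, 3}  B3 = {1, 2, 4}  B4 = {2, 4, 5}
Tree: B1–B2, B2–B3, B3–B4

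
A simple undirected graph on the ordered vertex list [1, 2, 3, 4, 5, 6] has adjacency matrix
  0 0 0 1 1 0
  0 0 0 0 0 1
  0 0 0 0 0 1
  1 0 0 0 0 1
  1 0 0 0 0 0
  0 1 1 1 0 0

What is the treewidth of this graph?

1

A width-1 tree decomposition is:
Bags: B1 = {4, 6}  B2 = {2, 6}  B3 = {1, 4}  B4 = {1, 5}  B5 = {3, 6}
Tree: B1–B2, B1–B3, B3–B4, B2–B5
Each bag holds 2 vertices, so the decomposition has width 1, which upper-bounds the treewidth. G has an edge, so its treewidth is at least 1. Combining the bounds, tw(G) = 1.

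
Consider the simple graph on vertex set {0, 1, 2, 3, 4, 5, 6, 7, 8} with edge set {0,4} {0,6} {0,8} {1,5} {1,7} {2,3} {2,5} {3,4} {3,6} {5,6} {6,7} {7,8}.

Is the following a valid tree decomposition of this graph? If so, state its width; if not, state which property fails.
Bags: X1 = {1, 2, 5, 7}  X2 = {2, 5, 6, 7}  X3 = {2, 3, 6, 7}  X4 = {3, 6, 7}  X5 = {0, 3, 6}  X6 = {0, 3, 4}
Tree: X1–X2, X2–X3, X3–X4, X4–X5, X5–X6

A tree decomposition must satisfy three properties: every vertex lies in some bag; for every edge, both endpoints lie together in some bag; and for every vertex, the bags containing it form a connected subtree. Here vertex 8 appears in no bag, so the decomposition is invalid.

No — vertex 8 appears in no bag.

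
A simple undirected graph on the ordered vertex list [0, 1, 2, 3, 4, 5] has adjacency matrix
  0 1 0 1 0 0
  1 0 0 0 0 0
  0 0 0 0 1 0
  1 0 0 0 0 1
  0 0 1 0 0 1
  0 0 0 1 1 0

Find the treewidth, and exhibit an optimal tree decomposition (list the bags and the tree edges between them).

Treewidth 1.
One optimal decomposition is:
Bags: B1 = {0, 1}  B2 = {0, 3}  B3 = {3, 5}  B4 = {4, 5}  B5 = {2, 4}
Tree: B1–B2, B2–B3, B3–B4, B4–B5

Each bag holds 2 vertices, so the decomposition has width 1, which upper-bounds the treewidth. G has an edge, so its treewidth is at least 1. Combining the bounds, tw(G) = 1.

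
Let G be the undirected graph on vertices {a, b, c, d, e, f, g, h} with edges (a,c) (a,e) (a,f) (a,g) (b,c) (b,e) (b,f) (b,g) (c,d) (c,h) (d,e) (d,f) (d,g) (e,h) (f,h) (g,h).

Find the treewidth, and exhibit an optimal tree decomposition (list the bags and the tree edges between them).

The largest bag has 5 vertices, giving width 4; this decomposition certifies tw(G) ≤ 4. For the lower bound: the 5 vertex sets {d,e}, {g,h}, {a,c}, {f}, {b} are disjoint, each induces a connected subgraph, and every pair is joined by at least one edge of G. Contracting each set to a single vertex therefore yields K_{5} as a minor, and since treewidth is minor-monotone, tw(G) ≥ tw(K_{5}) = 4. Therefore the treewidth is 4.

Treewidth 4.
Bags: B1 = {c, d, e, f, g}  B2 = {c, e, f, g, h}  B3 = {a, c, e, f, g}  B4 = {b, c, e, f, g}
Tree: B1–B2, B2–B3, B3–B4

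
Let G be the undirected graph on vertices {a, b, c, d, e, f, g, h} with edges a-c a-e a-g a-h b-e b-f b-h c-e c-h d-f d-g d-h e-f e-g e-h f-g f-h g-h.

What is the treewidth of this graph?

A width-3 tree decomposition is:
Bags: B1 = {a, e, g, h}  B2 = {e, f, g, h}  B3 = {d, f, g, h}  B4 = {a, c, e, h}  B5 = {b, e, f, h}
Tree: B1–B2, B2–B3, B1–B4, B2–B5
Every bag has size at most 4, so the width is 4 − 1 = 3 and tw(G) ≤ 3. On the other hand G contains the 4-clique {d, f, g, h}. A clique must lie in a single bag of any decomposition, so no decomposition can have width below 3. Therefore the treewidth is 3.

3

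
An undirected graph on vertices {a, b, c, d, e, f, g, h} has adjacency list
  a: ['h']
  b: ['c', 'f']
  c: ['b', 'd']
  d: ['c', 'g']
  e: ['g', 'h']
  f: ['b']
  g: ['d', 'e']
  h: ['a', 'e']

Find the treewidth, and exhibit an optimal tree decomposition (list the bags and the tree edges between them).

Each bag holds 2 vertices, so the decomposition has width 1, which upper-bounds the treewidth. Any graph with an edge has treewidth ≥ 1, and G has the edge a–h. The upper and lower bounds meet at 1, so that is the treewidth.

Treewidth 1.
One optimal decomposition is:
Bags: B1 = {a, h}  B2 = {e, h}  B3 = {e, g}  B4 = {d, g}  B5 = {c, d}  B6 = {b, c}  B7 = {b, f}
Tree: B1–B2, B2–B3, B3–B4, B4–B5, B5–B6, B6–B7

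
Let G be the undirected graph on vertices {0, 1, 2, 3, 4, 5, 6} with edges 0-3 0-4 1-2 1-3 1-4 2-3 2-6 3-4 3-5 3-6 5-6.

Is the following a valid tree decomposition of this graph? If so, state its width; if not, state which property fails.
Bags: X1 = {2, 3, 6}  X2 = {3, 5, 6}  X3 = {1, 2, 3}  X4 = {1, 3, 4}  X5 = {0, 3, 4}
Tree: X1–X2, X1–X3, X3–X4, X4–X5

Yes; width 2.

Vertex coverage: the bags together contain {0, 1, 2, 3, 4, 5, 6}, the full vertex set. Edge coverage: each edge of G has both endpoints in at least one bag. Running intersection: for every vertex, the bags containing it form a connected subtree. All three properties hold, so this is a valid tree decomposition of width max|bag| − 1 = 2, and hence tw(G) ≤ 2.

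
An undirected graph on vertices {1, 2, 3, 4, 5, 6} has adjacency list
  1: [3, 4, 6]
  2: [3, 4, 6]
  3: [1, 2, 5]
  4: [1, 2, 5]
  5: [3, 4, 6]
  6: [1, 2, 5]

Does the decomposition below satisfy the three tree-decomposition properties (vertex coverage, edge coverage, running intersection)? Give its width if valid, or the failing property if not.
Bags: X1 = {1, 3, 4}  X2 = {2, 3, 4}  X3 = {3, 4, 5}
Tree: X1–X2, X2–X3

A tree decomposition must satisfy three properties: every vertex lies in some bag; for every edge, both endpoints lie together in some bag; and for every vertex, the bags containing it form a connected subtree. Here vertex 6 appears in no bag, so the decomposition is invalid.

No — vertex 6 appears in no bag.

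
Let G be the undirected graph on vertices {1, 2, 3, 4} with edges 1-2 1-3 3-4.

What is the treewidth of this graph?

1

A width-1 tree decomposition is:
Bags: B1 = {1, 3}  B2 = {3, 4}  B3 = {1, 2}
Tree: B1–B2, B1–B3
Every bag has size at most 2, so the width is 2 − 1 = 1 and tw(G) ≤ 1. G has an edge, so its treewidth is at least 1. The upper and lower bounds meet at 1, so that is the treewidth.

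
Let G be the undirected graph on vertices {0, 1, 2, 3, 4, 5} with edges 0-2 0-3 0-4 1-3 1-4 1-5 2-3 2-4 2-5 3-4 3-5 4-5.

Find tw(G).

3

A width-3 tree decomposition is:
Bags: B1 = {2, 3, 4, 5}  B2 = {0, 2, 3, 4}  B3 = {1, 3, 4, 5}
Tree: B1–B2, B1–B3
Each bag holds 4 vertices, so the decomposition has width 3, which upper-bounds the treewidth. For the lower bound, the 4 vertices {1, 3, 4, 5} are pairwise adjacent, and any tree decomposition puts a clique entirely inside one bag — forcing width ≥ 3. Hence tw(G) = 3 exactly.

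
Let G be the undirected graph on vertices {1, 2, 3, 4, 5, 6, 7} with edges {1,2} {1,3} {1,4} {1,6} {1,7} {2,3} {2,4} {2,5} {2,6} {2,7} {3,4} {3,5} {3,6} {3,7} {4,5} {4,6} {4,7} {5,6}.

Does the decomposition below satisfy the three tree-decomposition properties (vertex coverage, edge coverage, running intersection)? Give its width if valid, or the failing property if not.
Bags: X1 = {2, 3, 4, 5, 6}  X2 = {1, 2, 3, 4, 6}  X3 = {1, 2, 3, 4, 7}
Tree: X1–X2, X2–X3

Checking the three conditions: (i) the bags cover all of {1, 2, 3, 4, 5, 6, 7}; (ii) for each edge, some bag contains both endpoints; (iii) the bags containing any fixed vertex form a subtree. All hold, so the decomposition is valid with width 5 − 1 = 4.

Yes; width 4.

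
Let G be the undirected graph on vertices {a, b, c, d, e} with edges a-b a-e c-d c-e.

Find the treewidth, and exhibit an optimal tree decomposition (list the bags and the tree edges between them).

Treewidth 1.
One optimal decomposition is:
Bags: B1 = {c, d}  B2 = {c, e}  B3 = {a, e}  B4 = {a, b}
Tree: B1–B2, B2–B3, B3–B4

The largest bag has 2 vertices, giving width 1; this decomposition certifies tw(G) ≤ 1. G has an edge, so its treewidth is at least 1. Hence tw(G) = 1 exactly.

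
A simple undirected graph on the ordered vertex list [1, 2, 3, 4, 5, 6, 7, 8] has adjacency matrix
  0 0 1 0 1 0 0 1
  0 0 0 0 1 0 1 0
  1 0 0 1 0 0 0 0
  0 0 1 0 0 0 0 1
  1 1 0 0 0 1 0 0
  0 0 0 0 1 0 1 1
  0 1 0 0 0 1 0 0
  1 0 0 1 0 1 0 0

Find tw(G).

A width-2 tree decomposition is:
Bags: B1 = {1, 3, 4}  B2 = {1, 4, 8}  B3 = {1, 5, 8}  B4 = {5, 6, 8}  B5 = {2, 5, 6}  B6 = {2, 6, 7}
Tree: B1–B2, B2–B3, B3–B4, B4–B5, B5–B6
The largest bag has 3 vertices, giving width 2; this decomposition certifies tw(G) ≤ 2. For the lower bound, G contains the cycle 3–4–8–1–3, so G is not a forest; only forests have treewidth ≤ 1, hence tw(G) ≥ 2. Combining the bounds, tw(G) = 2.

2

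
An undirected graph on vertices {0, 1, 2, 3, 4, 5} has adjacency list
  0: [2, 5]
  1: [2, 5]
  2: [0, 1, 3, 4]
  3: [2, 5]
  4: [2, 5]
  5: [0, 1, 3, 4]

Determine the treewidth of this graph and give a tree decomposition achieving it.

Treewidth 2.
One such decomposition:
Bags: B1 = {0, 2, 5}  B2 = {2, 3, 5}  B3 = {1, 2, 5}  B4 = {2, 4, 5}
Tree: B1–B2, B2–B3, B3–B4

Each bag holds 3 vertices, so the decomposition has width 2, which upper-bounds the treewidth. For the lower bound, G contains the cycle 0–2–3–5–0, so G is not a forest; only forests have treewidth ≤ 1, hence tw(G) ≥ 2. Therefore the treewidth is 2.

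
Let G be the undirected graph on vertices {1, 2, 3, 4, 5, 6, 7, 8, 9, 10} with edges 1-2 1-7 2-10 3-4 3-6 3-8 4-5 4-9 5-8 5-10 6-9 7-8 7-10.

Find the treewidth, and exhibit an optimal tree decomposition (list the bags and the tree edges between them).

Every bag has size at most 3, so the width is 3 − 1 = 2 and tw(G) ≤ 2. Since 9–6–3–4–9 is a cycle in G, G is not acyclic. Forests are exactly the graphs of treewidth ≤ 1, so tw(G) ≥ 2. The upper and lower bounds meet at 2, so that is the treewidth.

Treewidth 2.
Bags: B1 = {4, 6, 9}  B2 = {3, 4, 6}  B3 = {3, 4, 5}  B4 = {3, 5, 8}  B5 = {5, 8, 10}  B6 = {7, 8, 10}  B7 = {2, 7, 10}  B8 = {1, 2, 7}
Tree: B1–B2, B2–B3, B3–B4, B4–B5, B5–B6, B6–B7, B7–B8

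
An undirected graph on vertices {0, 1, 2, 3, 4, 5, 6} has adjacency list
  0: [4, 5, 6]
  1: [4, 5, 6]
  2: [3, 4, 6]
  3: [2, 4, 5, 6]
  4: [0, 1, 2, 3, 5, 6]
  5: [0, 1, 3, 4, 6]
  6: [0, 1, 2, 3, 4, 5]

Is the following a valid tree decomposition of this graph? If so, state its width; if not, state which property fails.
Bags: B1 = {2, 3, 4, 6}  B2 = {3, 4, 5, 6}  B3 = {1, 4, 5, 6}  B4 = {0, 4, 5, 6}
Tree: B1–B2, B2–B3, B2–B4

Checking the three conditions: (i) the bags cover all of {0, 1, 2, 3, 4, 5, 6}; (ii) for each edge, some bag contains both endpoints; (iii) the bags containing any fixed vertex form a subtree. All hold, so the decomposition is valid with width 4 − 1 = 3.

Yes; width 3.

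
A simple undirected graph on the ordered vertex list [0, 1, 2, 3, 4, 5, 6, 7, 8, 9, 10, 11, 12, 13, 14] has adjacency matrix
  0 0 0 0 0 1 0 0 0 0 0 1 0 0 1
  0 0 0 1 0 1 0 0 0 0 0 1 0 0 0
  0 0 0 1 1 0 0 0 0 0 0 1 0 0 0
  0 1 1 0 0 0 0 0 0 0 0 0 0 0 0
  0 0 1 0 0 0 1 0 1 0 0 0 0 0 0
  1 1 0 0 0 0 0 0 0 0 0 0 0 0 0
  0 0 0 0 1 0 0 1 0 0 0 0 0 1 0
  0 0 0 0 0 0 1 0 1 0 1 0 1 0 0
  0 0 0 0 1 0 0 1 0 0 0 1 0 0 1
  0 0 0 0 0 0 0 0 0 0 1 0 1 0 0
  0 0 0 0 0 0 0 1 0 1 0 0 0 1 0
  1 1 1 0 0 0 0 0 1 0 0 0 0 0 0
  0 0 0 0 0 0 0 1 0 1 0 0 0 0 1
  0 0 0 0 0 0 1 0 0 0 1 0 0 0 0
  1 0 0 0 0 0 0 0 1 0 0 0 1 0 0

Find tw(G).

3

A width-3 tree decomposition is:
Bags: B1 = {1, 2, 3, 5}  B2 = {1, 2, 5, 11}  B3 = {0, 2, 5, 11}  B4 = {0, 2, 4, 11}  B5 = {0, 4, 8, 11}  B6 = {0, 4, 8, 14}  B7 = {4, 6, 8, 14}  B8 = {6, 7, 8, 14}  B9 = {6, 7, 12, 14}  B10 = {6, 7, 12, 13}  B11 = {7, 10, 12, 13}  B12 = {9, 10, 12, 13}
Tree: B1–B2, B2–B3, B3–B4, B4–B5, B5–B6, B6–B7, B7–B8, B8–B9, B9–B10, B10–B11, B11–B12
Each bag holds 4 vertices, so the decomposition has width 3, which upper-bounds the treewidth. For the lower bound: the 4 vertex sets {1,3,5}, {2}, {11}, {0,4,8,14} are disjoint, each induces a connected subgraph, and every pair is joined by at least one edge of G. Contracting each set to a single vertex therefore yields K_{4} as a minor, and since treewidth is minor-monotone, tw(G) ≥ tw(K_{4}) = 3. Hence tw(G) = 3 exactly.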